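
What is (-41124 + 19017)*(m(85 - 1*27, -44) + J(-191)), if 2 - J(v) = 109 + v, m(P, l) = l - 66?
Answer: 574782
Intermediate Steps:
m(P, l) = -66 + l
J(v) = -107 - v (J(v) = 2 - (109 + v) = 2 + (-109 - v) = -107 - v)
(-41124 + 19017)*(m(85 - 1*27, -44) + J(-191)) = (-41124 + 19017)*((-66 - 44) + (-107 - 1*(-191))) = -22107*(-110 + (-107 + 191)) = -22107*(-110 + 84) = -22107*(-26) = 574782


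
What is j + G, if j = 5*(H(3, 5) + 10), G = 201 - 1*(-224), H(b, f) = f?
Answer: 500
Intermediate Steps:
G = 425 (G = 201 + 224 = 425)
j = 75 (j = 5*(5 + 10) = 5*15 = 75)
j + G = 75 + 425 = 500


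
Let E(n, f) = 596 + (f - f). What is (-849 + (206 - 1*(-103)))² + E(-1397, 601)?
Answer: 292196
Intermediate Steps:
E(n, f) = 596 (E(n, f) = 596 + 0 = 596)
(-849 + (206 - 1*(-103)))² + E(-1397, 601) = (-849 + (206 - 1*(-103)))² + 596 = (-849 + (206 + 103))² + 596 = (-849 + 309)² + 596 = (-540)² + 596 = 291600 + 596 = 292196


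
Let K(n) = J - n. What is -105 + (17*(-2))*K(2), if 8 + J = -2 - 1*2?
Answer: 371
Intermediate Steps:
J = -12 (J = -8 + (-2 - 1*2) = -8 + (-2 - 2) = -8 - 4 = -12)
K(n) = -12 - n
-105 + (17*(-2))*K(2) = -105 + (17*(-2))*(-12 - 1*2) = -105 - 34*(-12 - 2) = -105 - 34*(-14) = -105 + 476 = 371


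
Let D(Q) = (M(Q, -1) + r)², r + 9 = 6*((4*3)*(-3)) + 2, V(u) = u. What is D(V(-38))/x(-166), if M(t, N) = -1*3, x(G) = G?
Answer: -25538/83 ≈ -307.69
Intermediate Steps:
M(t, N) = -3
r = -223 (r = -9 + (6*((4*3)*(-3)) + 2) = -9 + (6*(12*(-3)) + 2) = -9 + (6*(-36) + 2) = -9 + (-216 + 2) = -9 - 214 = -223)
D(Q) = 51076 (D(Q) = (-3 - 223)² = (-226)² = 51076)
D(V(-38))/x(-166) = 51076/(-166) = 51076*(-1/166) = -25538/83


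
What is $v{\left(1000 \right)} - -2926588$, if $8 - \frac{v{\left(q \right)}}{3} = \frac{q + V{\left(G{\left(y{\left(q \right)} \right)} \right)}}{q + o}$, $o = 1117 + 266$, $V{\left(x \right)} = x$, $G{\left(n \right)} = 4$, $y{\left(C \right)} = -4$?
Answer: $\frac{6974113384}{2383} \approx 2.9266 \cdot 10^{6}$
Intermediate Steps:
$o = 1383$
$v{\left(q \right)} = 24 - \frac{3 \left(4 + q\right)}{1383 + q}$ ($v{\left(q \right)} = 24 - 3 \frac{q + 4}{q + 1383} = 24 - 3 \frac{4 + q}{1383 + q} = 24 - \frac{3 \left(4 + q\right)}{1383 + q}$)
$v{\left(1000 \right)} - -2926588 = \frac{21 \left(1580 + 1000\right)}{1383 + 1000} - -2926588 = 21 \cdot \frac{1}{2383} \cdot 2580 + 2926588 = \frac{54180}{2383} + 2926588 = \frac{6974113384}{2383}$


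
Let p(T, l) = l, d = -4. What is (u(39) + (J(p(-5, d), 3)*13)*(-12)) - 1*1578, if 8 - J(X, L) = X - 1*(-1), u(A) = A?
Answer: -3255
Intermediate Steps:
J(X, L) = 7 - X (J(X, L) = 8 - (X - 1*(-1)) = 8 - (X + 1) = 8 - (1 + X) = 8 + (-1 - X) = 7 - X)
(u(39) + (J(p(-5, d), 3)*13)*(-12)) - 1*1578 = (39 + ((7 - 1*(-4))*13)*(-12)) - 1*1578 = (39 + ((7 + 4)*13)*(-12)) - 1578 = (39 + (11*13)*(-12)) - 1578 = (39 + 143*(-12)) - 1578 = (39 - 1716) - 1578 = -1677 - 1578 = -3255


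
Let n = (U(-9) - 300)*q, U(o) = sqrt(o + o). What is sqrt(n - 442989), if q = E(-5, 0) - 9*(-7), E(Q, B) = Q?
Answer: sqrt(-460389 + 174*I*sqrt(2)) ≈ 0.181 + 678.52*I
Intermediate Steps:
U(o) = sqrt(2)*sqrt(o) (U(o) = sqrt(2*o) = sqrt(2)*sqrt(o))
q = 58 (q = -5 - 9*(-7) = -5 + 63 = 58)
n = -17400 + 174*I*sqrt(2) (n = (sqrt(2)*sqrt(-9) - 300)*58 = (sqrt(2)*(3*I) - 300)*58 = (3*I*sqrt(2) - 300)*58 = (-300 + 3*I*sqrt(2))*58 = -17400 + 174*I*sqrt(2) ≈ -17400.0 + 246.07*I)
sqrt(n - 442989) = sqrt((-17400 + 174*I*sqrt(2)) - 442989) = sqrt(-460389 + 174*I*sqrt(2))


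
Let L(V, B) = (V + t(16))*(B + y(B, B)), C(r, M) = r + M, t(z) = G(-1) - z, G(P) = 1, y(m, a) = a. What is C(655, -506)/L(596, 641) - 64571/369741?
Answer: -48040101373/275398625922 ≈ -0.17444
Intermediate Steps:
t(z) = 1 - z
C(r, M) = M + r
L(V, B) = 2*B*(-15 + V) (L(V, B) = (V + (1 - 1*16))*(B + B) = (V + (1 - 16))*(2*B) = (V - 15)*(2*B) = (-15 + V)*(2*B) = 2*B*(-15 + V))
C(655, -506)/L(596, 641) - 64571/369741 = (-506 + 655)/((2*641*(-15 + 596))) - 64571/369741 = 149/((2*641*581)) - 64571*1/369741 = 149/744842 - 64571/369741 = -48040101373/275398625922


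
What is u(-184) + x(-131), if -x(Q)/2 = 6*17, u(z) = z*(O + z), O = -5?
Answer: 34572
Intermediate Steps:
u(z) = z*(-5 + z)
x(Q) = -204 (x(Q) = -12*17 = -2*102 = -204)
u(-184) + x(-131) = -184*(-5 - 184) - 204 = -184*(-189) - 204 = 34776 - 204 = 34572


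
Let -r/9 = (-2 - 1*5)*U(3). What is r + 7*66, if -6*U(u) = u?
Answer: 861/2 ≈ 430.50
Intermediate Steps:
U(u) = -u/6
r = -63/2 (r = -9*(-2 - 1*5)*(-⅙*3) = -9*(-2 - 5)*(-1)/2 = -(-63)*(-1)/2 = -9*7/2 = -63/2 ≈ -31.500)
r + 7*66 = -63/2 + 7*66 = -63/2 + 462 = 861/2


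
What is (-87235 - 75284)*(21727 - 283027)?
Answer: 42466214700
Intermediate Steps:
(-87235 - 75284)*(21727 - 283027) = -162519*(-261300) = 42466214700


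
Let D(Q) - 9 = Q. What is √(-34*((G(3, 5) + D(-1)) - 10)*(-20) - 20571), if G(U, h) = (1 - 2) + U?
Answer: I*√20571 ≈ 143.43*I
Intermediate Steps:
D(Q) = 9 + Q
G(U, h) = -1 + U
√(-34*((G(3, 5) + D(-1)) - 10)*(-20) - 20571) = √(-34*(((-1 + 3) + (9 - 1)) - 10)*(-20) - 20571) = √(-34*((2 + 8) - 10)*(-20) - 20571) = √(-34*(10 - 10)*(-20) - 20571) = √(-34*0*(-20) - 20571) = √(0*(-20) - 20571) = √(0 - 20571) = √(-20571) = I*√20571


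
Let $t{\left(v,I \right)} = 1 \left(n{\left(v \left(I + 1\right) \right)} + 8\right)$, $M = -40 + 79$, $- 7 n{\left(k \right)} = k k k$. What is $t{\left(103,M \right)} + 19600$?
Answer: $- \frac{69934390744}{7} \approx -9.9906 \cdot 10^{9}$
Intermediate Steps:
$n{\left(k \right)} = - \frac{k^{3}}{7}$ ($n{\left(k \right)} = - \frac{k k k}{7} = - \frac{k k^{2}}{7} = - \frac{k^{3}}{7}$)
$M = 39$
$t{\left(v,I \right)} = 8 - \frac{v^{3} \left(1 + I\right)^{3}}{7}$ ($t{\left(v,I \right)} = 1 \left(- \frac{\left(v \left(I + 1\right)\right)^{3}}{7} + 8\right) = 1 \left(- \frac{\left(v \left(1 + I\right)\right)^{3}}{7} + 8\right) = 1 \left(- \frac{v^{3} \left(1 + I\right)^{3}}{7} + 8\right) = 1 \left(8 - \frac{v^{3} \left(1 + I\right)^{3}}{7}\right) = 8 - \frac{v^{3} \left(1 + I\right)^{3}}{7}$)
$t{\left(103,M \right)} + 19600 = \left(8 - \frac{103^{3} \left(1 + 39\right)^{3}}{7}\right) + 19600 = \left(8 - \frac{1092727 \cdot 40^{3}}{7}\right) + 19600 = \left(8 - \frac{1092727}{7} \cdot 64000\right) + 19600 = \left(8 - \frac{69934528000}{7}\right) + 19600 = - \frac{69934527944}{7} + 19600 = - \frac{69934390744}{7}$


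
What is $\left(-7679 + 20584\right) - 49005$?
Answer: $-36100$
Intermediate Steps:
$\left(-7679 + 20584\right) - 49005 = 12905 - 49005 = -36100$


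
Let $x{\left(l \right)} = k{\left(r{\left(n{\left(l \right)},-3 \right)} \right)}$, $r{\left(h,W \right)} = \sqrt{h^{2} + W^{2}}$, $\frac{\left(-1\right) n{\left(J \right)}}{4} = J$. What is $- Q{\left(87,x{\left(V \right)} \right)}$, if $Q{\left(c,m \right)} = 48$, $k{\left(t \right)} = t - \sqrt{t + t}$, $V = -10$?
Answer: $-48$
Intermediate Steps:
$n{\left(J \right)} = - 4 J$
$r{\left(h,W \right)} = \sqrt{W^{2} + h^{2}}$
$k{\left(t \right)} = t - \sqrt{2} \sqrt{t}$ ($k{\left(t \right)} = t - \sqrt{2 t} = t - \sqrt{2} \sqrt{t}$)
$x{\left(l \right)} = \sqrt{9 + 16 l^{2}} - \sqrt{2} \sqrt[4]{9 + 16 l^{2}}$ ($x{\left(l \right)} = \sqrt{\left(-3\right)^{2} + \left(- 4 l\right)^{2}} - \sqrt{2} \sqrt{\sqrt{\left(-3\right)^{2} + \left(- 4 l\right)^{2}}} = \sqrt{9 + 16 l^{2}} - \sqrt{2} \sqrt{\sqrt{9 + 16 l^{2}}} = \sqrt{9 + 16 l^{2}} - \sqrt{2} \sqrt[4]{9 + 16 l^{2}}$)
$- Q{\left(87,x{\left(V \right)} \right)} = \left(-1\right) 48 = -48$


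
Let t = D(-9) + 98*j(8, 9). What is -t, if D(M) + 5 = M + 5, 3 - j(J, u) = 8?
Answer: 499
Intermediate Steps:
j(J, u) = -5 (j(J, u) = 3 - 1*8 = 3 - 8 = -5)
D(M) = M (D(M) = -5 + (M + 5) = -5 + (5 + M) = M)
t = -499 (t = -9 + 98*(-5) = -9 - 490 = -499)
-t = -1*(-499) = 499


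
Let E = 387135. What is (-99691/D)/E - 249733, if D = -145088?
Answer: -14027163692251349/56168642880 ≈ -2.4973e+5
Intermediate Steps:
(-99691/D)/E - 249733 = -99691/(-145088)/387135 - 249733 = -99691*(-1/145088)*(1/387135) - 249733 = (99691/145088)*(1/387135) - 249733 = 99691/56168642880 - 249733 = -14027163692251349/56168642880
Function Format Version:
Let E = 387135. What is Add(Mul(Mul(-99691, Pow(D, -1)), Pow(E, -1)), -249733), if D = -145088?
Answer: Rational(-14027163692251349, 56168642880) ≈ -2.4973e+5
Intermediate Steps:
Add(Mul(Mul(-99691, Pow(D, -1)), Pow(E, -1)), -249733) = Add(Mul(Mul(-99691, Pow(-145088, -1)), Pow(387135, -1)), -249733) = Add(Mul(Mul(-99691, Rational(-1, 145088)), Rational(1, 387135)), -249733) = Add(Mul(Rational(99691, 145088), Rational(1, 387135)), -249733) = Add(Rational(99691, 56168642880), -249733) = Rational(-14027163692251349, 56168642880)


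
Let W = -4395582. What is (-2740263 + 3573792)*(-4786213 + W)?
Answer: -7653292404555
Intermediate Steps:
(-2740263 + 3573792)*(-4786213 + W) = (-2740263 + 3573792)*(-4786213 - 4395582) = 833529*(-9181795) = -7653292404555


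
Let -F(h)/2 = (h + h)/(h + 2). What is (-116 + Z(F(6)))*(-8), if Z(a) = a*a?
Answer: 856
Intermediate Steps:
F(h) = -4*h/(2 + h) (F(h) = -2*(h + h)/(h + 2) = -2*2*h/(2 + h) = -4*h/(2 + h))
Z(a) = a²
(-116 + Z(F(6)))*(-8) = (-116 + (-4*6/(2 + 6))²)*(-8) = (-116 + (-4*6/8)²)*(-8) = (-116 + (-4*6*⅛)²)*(-8) = (-116 + (-3)²)*(-8) = (-116 + 9)*(-8) = -107*(-8) = 856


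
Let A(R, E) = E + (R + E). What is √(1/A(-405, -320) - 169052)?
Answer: I*√184609011345/1045 ≈ 411.16*I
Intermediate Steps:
A(R, E) = R + 2*E (A(R, E) = E + (E + R) = R + 2*E)
√(1/A(-405, -320) - 169052) = √(1/(-405 + 2*(-320)) - 169052) = √(1/(-405 - 640) - 169052) = √(1/(-1045) - 169052) = √(-1/1045 - 169052) = √(-176659341/1045) = I*√184609011345/1045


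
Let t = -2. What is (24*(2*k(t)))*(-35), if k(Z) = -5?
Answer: 8400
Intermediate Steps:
(24*(2*k(t)))*(-35) = (24*(2*(-5)))*(-35) = (24*(-10))*(-35) = -240*(-35) = 8400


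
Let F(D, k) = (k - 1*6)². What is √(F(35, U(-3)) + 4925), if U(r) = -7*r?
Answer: 5*√206 ≈ 71.764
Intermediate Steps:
F(D, k) = (-6 + k)² (F(D, k) = (k - 6)² = (-6 + k)²)
√(F(35, U(-3)) + 4925) = √((-6 - 7*(-3))² + 4925) = √((-6 + 21)² + 4925) = √(15² + 4925) = √(225 + 4925) = √5150 = 5*√206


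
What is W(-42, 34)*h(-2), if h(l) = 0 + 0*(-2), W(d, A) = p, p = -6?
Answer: 0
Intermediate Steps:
W(d, A) = -6
h(l) = 0 (h(l) = 0 + 0 = 0)
W(-42, 34)*h(-2) = -6*0 = 0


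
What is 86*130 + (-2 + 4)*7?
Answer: 11194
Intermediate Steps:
86*130 + (-2 + 4)*7 = 11180 + 2*7 = 11180 + 14 = 11194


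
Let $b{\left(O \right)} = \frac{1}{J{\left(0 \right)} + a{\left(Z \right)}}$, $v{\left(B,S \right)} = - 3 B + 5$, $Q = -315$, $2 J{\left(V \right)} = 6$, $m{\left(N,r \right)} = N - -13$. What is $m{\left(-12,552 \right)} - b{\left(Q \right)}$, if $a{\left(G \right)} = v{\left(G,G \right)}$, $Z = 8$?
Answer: $\frac{17}{16} \approx 1.0625$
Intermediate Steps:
$m{\left(N,r \right)} = 13 + N$ ($m{\left(N,r \right)} = N + 13 = 13 + N$)
$J{\left(V \right)} = 3$ ($J{\left(V \right)} = \frac{1}{2} \cdot 6 = 3$)
$v{\left(B,S \right)} = 5 - 3 B$
$a{\left(G \right)} = 5 - 3 G$
$b{\left(O \right)} = - \frac{1}{16}$ ($b{\left(O \right)} = \frac{1}{3 + \left(5 - 24\right)} = \frac{1}{3 - 19} = \frac{1}{-16} = - \frac{1}{16}$)
$m{\left(-12,552 \right)} - b{\left(Q \right)} = \left(13 - 12\right) - - \frac{1}{16} = 1 + \frac{1}{16} = \frac{17}{16}$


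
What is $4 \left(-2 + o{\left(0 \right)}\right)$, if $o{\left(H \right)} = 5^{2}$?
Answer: $92$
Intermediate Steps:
$o{\left(H \right)} = 25$
$4 \left(-2 + o{\left(0 \right)}\right) = 4 \left(-2 + 25\right) = 4 \cdot 23 = 92$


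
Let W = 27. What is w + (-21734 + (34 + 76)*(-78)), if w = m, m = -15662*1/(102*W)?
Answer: -41750209/1377 ≈ -30320.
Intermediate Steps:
m = -7831/1377 (m = -15662/((27*(-6))*(-17)) = -15662/((-162*(-17))) = -15662/2754 = -15662*1/2754 = -7831/1377 ≈ -5.6870)
w = -7831/1377 ≈ -5.6870
w + (-21734 + (34 + 76)*(-78)) = -7831/1377 + (-21734 + (34 + 76)*(-78)) = -7831/1377 + (-21734 + 110*(-78)) = -7831/1377 + (-21734 - 8580) = -7831/1377 - 30314 = -41750209/1377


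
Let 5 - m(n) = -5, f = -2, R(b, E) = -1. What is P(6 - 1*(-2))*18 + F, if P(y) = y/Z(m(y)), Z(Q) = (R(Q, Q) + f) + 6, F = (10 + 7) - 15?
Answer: 50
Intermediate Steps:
F = 2 (F = 17 - 15 = 2)
m(n) = 10 (m(n) = 5 - 1*(-5) = 5 + 5 = 10)
Z(Q) = 3 (Z(Q) = (-1 - 2) + 6 = -3 + 6 = 3)
P(y) = y/3
P(6 - 1*(-2))*18 + F = ((6 - 1*(-2))/3)*18 + 2 = ((6 + 2)/3)*18 + 2 = ((⅓)*8)*18 + 2 = (8/3)*18 + 2 = 48 + 2 = 50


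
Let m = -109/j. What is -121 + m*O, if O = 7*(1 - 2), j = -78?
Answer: -10201/78 ≈ -130.78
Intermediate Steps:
O = -7 (O = 7*(-1) = -7)
m = 109/78 (m = -109/(-78) = -109*(-1/78) = 109/78 ≈ 1.3974)
-121 + m*O = -121 + (109/78)*(-7) = -121 - 763/78 = -10201/78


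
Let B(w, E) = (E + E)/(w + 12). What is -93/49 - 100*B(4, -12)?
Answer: 7257/49 ≈ 148.10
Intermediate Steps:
B(w, E) = 2*E/(12 + w) (B(w, E) = (2*E)/(12 + w) = 2*E/(12 + w))
-93/49 - 100*B(4, -12) = -93/49 - 200*(-12)/(12 + 4) = -93*1/49 - 200*(-12)/16 = -93/49 - 200*(-12)/16 = -93/49 - 100*(-3/2) = -93/49 + 150 = 7257/49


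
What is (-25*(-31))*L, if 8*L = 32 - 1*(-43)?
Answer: 58125/8 ≈ 7265.6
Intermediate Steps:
L = 75/8 (L = (32 - 1*(-43))/8 = (32 + 43)/8 = (1/8)*75 = 75/8 ≈ 9.3750)
(-25*(-31))*L = -25*(-31)*(75/8) = 775*(75/8) = 58125/8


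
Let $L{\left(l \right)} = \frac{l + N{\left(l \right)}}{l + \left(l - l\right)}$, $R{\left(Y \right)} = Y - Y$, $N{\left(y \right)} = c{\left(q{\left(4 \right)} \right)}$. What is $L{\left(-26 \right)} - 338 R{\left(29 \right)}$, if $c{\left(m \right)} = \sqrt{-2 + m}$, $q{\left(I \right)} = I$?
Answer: $1 - \frac{\sqrt{2}}{26} \approx 0.94561$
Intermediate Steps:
$N{\left(y \right)} = \sqrt{2}$ ($N{\left(y \right)} = \sqrt{-2 + 4} = \sqrt{2}$)
$R{\left(Y \right)} = 0$
$L{\left(l \right)} = \frac{l + \sqrt{2}}{l}$ ($L{\left(l \right)} = \frac{l + \sqrt{2}}{l + \left(l - l\right)} = \frac{l + \sqrt{2}}{l + 0} = \frac{l + \sqrt{2}}{l}$)
$L{\left(-26 \right)} - 338 R{\left(29 \right)} = \frac{-26 + \sqrt{2}}{-26} - 0 = - \frac{-26 + \sqrt{2}}{26} + 0 = \left(1 - \frac{\sqrt{2}}{26}\right) + 0 = 1 - \frac{\sqrt{2}}{26}$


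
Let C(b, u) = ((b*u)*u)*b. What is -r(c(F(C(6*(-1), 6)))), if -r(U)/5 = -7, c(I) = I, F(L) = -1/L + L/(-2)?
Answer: -35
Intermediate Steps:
C(b, u) = b²*u² (C(b, u) = (b*u²)*b = b²*u²)
F(L) = -1/L - L/2 (F(L) = -1/L + L*(-½) = -1/L - L/2)
r(U) = 35 (r(U) = -5*(-7) = 35)
-r(c(F(C(6*(-1), 6)))) = -1*35 = -35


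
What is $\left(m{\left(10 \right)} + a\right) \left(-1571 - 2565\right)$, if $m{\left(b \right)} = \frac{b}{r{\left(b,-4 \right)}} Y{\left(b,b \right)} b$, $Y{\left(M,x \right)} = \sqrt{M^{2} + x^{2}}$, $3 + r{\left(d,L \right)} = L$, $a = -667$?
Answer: $2758712 + \frac{4136000 \sqrt{2}}{7} \approx 3.5943 \cdot 10^{6}$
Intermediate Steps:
$r{\left(d,L \right)} = -3 + L$
$m{\left(b \right)} = - \frac{\sqrt{2} b^{2} \sqrt{b^{2}}}{7}$ ($m{\left(b \right)} = \frac{b}{-3 - 4} \sqrt{b^{2} + b^{2}} b = \frac{b}{-7} \sqrt{2 b^{2}} b = b \left(- \frac{1}{7}\right) \sqrt{2} \sqrt{b^{2}} b = - \frac{b}{7} \sqrt{2} \sqrt{b^{2}} b = - \frac{b \sqrt{2} \sqrt{b^{2}}}{7} b = - \frac{\sqrt{2} b^{2} \sqrt{b^{2}}}{7}$)
$\left(m{\left(10 \right)} + a\right) \left(-1571 - 2565\right) = \left(- \frac{\sqrt{2} \cdot 10^{2} \sqrt{10^{2}}}{7} - 667\right) \left(-1571 - 2565\right) = \left(\left(- \frac{1}{7}\right) \sqrt{2} \cdot 100 \sqrt{100} - 667\right) \left(-4136\right) = \left(\left(- \frac{1}{7}\right) \sqrt{2} \cdot 100 \cdot 10 - 667\right) \left(-4136\right) = \left(- \frac{1000 \sqrt{2}}{7} - 667\right) \left(-4136\right) = \left(-667 - \frac{1000 \sqrt{2}}{7}\right) \left(-4136\right) = 2758712 + \frac{4136000 \sqrt{2}}{7}$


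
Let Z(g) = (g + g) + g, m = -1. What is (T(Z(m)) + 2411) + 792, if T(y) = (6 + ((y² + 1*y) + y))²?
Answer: 3284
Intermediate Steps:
Z(g) = 3*g (Z(g) = 2*g + g = 3*g)
T(y) = (6 + y² + 2*y)² (T(y) = (6 + ((y² + y) + y))² = (6 + ((y + y²) + y))² = (6 + (y² + 2*y))² = (6 + y² + 2*y)²)
(T(Z(m)) + 2411) + 792 = ((6 + (3*(-1))² + 2*(3*(-1)))² + 2411) + 792 = ((6 + (-3)² + 2*(-3))² + 2411) + 792 = ((6 + 9 - 6)² + 2411) + 792 = (9² + 2411) + 792 = (81 + 2411) + 792 = 2492 + 792 = 3284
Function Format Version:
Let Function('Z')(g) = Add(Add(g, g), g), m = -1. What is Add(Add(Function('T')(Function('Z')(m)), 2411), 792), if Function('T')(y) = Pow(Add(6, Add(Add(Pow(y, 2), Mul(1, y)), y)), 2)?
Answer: 3284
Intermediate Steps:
Function('Z')(g) = Mul(3, g) (Function('Z')(g) = Add(Mul(2, g), g) = Mul(3, g))
Function('T')(y) = Pow(Add(6, Pow(y, 2), Mul(2, y)), 2) (Function('T')(y) = Pow(Add(6, Add(Add(Pow(y, 2), y), y)), 2) = Pow(Add(6, Add(Add(y, Pow(y, 2)), y)), 2) = Pow(Add(6, Add(Pow(y, 2), Mul(2, y))), 2) = Pow(Add(6, Pow(y, 2), Mul(2, y)), 2))
Add(Add(Function('T')(Function('Z')(m)), 2411), 792) = Add(Add(Pow(Add(6, Pow(Mul(3, -1), 2), Mul(2, Mul(3, -1))), 2), 2411), 792) = Add(Add(Pow(Add(6, Pow(-3, 2), Mul(2, -3)), 2), 2411), 792) = Add(Add(Pow(Add(6, 9, -6), 2), 2411), 792) = Add(Add(Pow(9, 2), 2411), 792) = Add(Add(81, 2411), 792) = Add(2492, 792) = 3284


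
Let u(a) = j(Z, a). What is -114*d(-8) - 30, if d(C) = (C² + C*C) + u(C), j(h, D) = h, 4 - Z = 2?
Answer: -14850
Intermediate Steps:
Z = 2 (Z = 4 - 1*2 = 4 - 2 = 2)
u(a) = 2
d(C) = 2 + 2*C² (d(C) = (C² + C*C) + 2 = (C² + C²) + 2 = 2*C² + 2 = 2 + 2*C²)
-114*d(-8) - 30 = -114*(2 + 2*(-8)²) - 30 = -114*(2 + 2*64) - 30 = -114*(2 + 128) - 30 = -114*130 - 30 = -14820 - 30 = -14850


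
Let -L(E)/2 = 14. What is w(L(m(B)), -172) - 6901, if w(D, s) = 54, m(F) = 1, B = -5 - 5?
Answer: -6847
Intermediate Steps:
B = -10
L(E) = -28 (L(E) = -2*14 = -28)
w(L(m(B)), -172) - 6901 = 54 - 6901 = -6847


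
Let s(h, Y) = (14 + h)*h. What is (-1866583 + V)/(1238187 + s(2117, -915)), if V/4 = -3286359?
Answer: -15012019/5749514 ≈ -2.6110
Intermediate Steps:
V = -13145436 (V = 4*(-3286359) = -13145436)
s(h, Y) = h*(14 + h)
(-1866583 + V)/(1238187 + s(2117, -915)) = (-1866583 - 13145436)/(1238187 + 2117*(14 + 2117)) = -15012019/(1238187 + 2117*2131) = -15012019/(1238187 + 4511327) = -15012019/5749514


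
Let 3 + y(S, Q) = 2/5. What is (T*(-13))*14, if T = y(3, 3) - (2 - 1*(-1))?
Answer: 5096/5 ≈ 1019.2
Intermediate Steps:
y(S, Q) = -13/5 (y(S, Q) = -3 + 2/5 = -3 + 2*(⅕) = -3 + ⅖ = -13/5)
T = -28/5 (T = -13/5 - (2 - 1*(-1)) = -13/5 - (2 + 1) = -13/5 - 1*3 = -13/5 - 3 = -28/5 ≈ -5.6000)
(T*(-13))*14 = -28/5*(-13)*14 = (364/5)*14 = 5096/5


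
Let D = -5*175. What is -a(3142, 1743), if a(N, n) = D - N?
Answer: 4017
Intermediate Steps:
D = -875
a(N, n) = -875 - N
-a(3142, 1743) = -(-875 - 1*3142) = -(-875 - 3142) = -1*(-4017) = 4017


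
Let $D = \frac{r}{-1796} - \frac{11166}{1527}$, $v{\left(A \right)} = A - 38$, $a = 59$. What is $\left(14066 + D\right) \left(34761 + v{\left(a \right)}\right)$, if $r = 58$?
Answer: $\frac{111753840708345}{228541} \approx 4.8899 \cdot 10^{8}$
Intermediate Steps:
$v{\left(A \right)} = -38 + A$
$D = - \frac{3357117}{457082}$ ($D = \frac{58}{-1796} - \frac{11166}{1527} = 58 \left(- \frac{1}{1796}\right) - \frac{3722}{509} = - \frac{29}{898} - \frac{3722}{509} = - \frac{3357117}{457082} \approx -7.3447$)
$\left(14066 + D\right) \left(34761 + v{\left(a \right)}\right) = \left(14066 - \frac{3357117}{457082}\right) \left(34761 + \left(-38 + 59\right)\right) = \frac{6425958295 \left(34761 + 21\right)}{457082} = \frac{6425958295}{457082} \cdot 34782 = \frac{111753840708345}{228541}$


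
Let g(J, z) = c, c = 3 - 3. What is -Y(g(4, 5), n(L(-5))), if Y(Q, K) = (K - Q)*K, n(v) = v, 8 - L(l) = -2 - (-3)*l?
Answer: -625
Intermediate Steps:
c = 0
L(l) = 10 - 3*l (L(l) = 8 - (-2 - (-3)*l) = 8 - (-2 + 3*l) = 8 + (2 - 3*l) = 10 - 3*l)
g(J, z) = 0
Y(Q, K) = K*(K - Q)
-Y(g(4, 5), n(L(-5))) = -(10 - 3*(-5))*((10 - 3*(-5)) - 1*0) = -(10 + 15)*((10 + 15) + 0) = -25*(25 + 0) = -25*25 = -1*625 = -625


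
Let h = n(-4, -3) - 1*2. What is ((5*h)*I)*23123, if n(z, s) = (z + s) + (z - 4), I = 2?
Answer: -3930910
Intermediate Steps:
n(z, s) = -4 + s + 2*z (n(z, s) = (s + z) + (-4 + z) = -4 + s + 2*z)
h = -17 (h = (-4 - 3 + 2*(-4)) - 1*2 = (-4 - 3 - 8) - 2 = -15 - 2 = -17)
((5*h)*I)*23123 = ((5*(-17))*2)*23123 = -85*2*23123 = -170*23123 = -3930910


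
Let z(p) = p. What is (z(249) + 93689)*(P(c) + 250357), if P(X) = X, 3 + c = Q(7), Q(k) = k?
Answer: 23518411618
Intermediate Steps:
c = 4 (c = -3 + 7 = 4)
(z(249) + 93689)*(P(c) + 250357) = (249 + 93689)*(4 + 250357) = 93938*250361 = 23518411618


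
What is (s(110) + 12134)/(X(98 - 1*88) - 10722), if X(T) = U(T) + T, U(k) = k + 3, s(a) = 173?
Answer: -12307/10699 ≈ -1.1503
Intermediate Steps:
U(k) = 3 + k
X(T) = 3 + 2*T (X(T) = (3 + T) + T = 3 + 2*T)
(s(110) + 12134)/(X(98 - 1*88) - 10722) = (173 + 12134)/((3 + 2*(98 - 1*88)) - 10722) = 12307/((3 + 2*(98 - 88)) - 10722) = 12307/((3 + 2*10) - 10722) = 12307/((3 + 20) - 10722) = 12307/(23 - 10722) = 12307/(-10699) = 12307*(-1/10699) = -12307/10699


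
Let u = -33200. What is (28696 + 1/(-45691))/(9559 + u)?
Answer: -1311148935/1080180931 ≈ -1.2138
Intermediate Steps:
(28696 + 1/(-45691))/(9559 + u) = (28696 + 1/(-45691))/(9559 - 33200) = (28696 - 1/45691)/(-23641) = (1311148935/45691)*(-1/23641) = -1311148935/1080180931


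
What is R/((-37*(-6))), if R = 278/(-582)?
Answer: -139/64602 ≈ -0.0021516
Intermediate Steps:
R = -139/291 (R = 278*(-1/582) = -139/291 ≈ -0.47766)
R/((-37*(-6))) = -139/291/(-37*(-6)) = -139/291/222 = (1/222)*(-139/291) = -139/64602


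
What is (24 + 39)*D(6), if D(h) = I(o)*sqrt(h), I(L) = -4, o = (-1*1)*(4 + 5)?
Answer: -252*sqrt(6) ≈ -617.27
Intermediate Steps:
o = -9 (o = -1*9 = -9)
D(h) = -4*sqrt(h)
(24 + 39)*D(6) = (24 + 39)*(-4*sqrt(6)) = 63*(-4*sqrt(6)) = -252*sqrt(6)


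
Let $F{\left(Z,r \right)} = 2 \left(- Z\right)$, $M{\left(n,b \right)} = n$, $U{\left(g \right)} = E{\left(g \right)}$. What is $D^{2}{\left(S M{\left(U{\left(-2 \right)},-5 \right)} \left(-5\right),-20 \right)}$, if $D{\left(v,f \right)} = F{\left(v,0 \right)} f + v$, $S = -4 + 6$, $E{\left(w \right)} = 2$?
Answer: $672400$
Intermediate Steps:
$U{\left(g \right)} = 2$
$S = 2$
$F{\left(Z,r \right)} = - 2 Z$
$D{\left(v,f \right)} = v - 2 f v$ ($D{\left(v,f \right)} = - 2 v f + v = - 2 f v + v = v - 2 f v$)
$D^{2}{\left(S M{\left(U{\left(-2 \right)},-5 \right)} \left(-5\right),-20 \right)} = \left(2 \cdot 2 \left(-5\right) \left(1 - -40\right)\right)^{2} = \left(4 \left(-5\right) \left(1 + 40\right)\right)^{2} = \left(\left(-20\right) 41\right)^{2} = \left(-820\right)^{2} = 672400$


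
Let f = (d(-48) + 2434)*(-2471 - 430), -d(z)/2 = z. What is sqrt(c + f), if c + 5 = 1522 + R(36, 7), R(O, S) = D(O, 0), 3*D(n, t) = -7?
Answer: I*sqrt(66042138)/3 ≈ 2708.9*I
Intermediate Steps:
D(n, t) = -7/3 (D(n, t) = (1/3)*(-7) = -7/3)
R(O, S) = -7/3
d(z) = -2*z
f = -7339530 (f = (-2*(-48) + 2434)*(-2471 - 430) = (96 + 2434)*(-2901) = 2530*(-2901) = -7339530)
c = 4544/3 (c = -5 + (1522 - 7/3) = -5 + 4559/3 = 4544/3 ≈ 1514.7)
sqrt(c + f) = sqrt(4544/3 - 7339530) = sqrt(-22014046/3) = I*sqrt(66042138)/3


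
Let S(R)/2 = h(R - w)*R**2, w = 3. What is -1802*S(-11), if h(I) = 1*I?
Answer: 6105176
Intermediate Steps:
h(I) = I
S(R) = 2*R**2*(-3 + R) (S(R) = 2*((R - 1*3)*R**2) = 2*((R - 3)*R**2) = 2*((-3 + R)*R**2) = 2*(R**2*(-3 + R)) = 2*R**2*(-3 + R))
-1802*S(-11) = -3604*(-11)**2*(-3 - 11) = -3604*121*(-14) = -1802*(-3388) = 6105176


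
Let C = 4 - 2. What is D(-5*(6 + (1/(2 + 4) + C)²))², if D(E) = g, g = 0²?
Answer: 0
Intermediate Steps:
g = 0
C = 2
D(E) = 0
D(-5*(6 + (1/(2 + 4) + C)²))² = 0² = 0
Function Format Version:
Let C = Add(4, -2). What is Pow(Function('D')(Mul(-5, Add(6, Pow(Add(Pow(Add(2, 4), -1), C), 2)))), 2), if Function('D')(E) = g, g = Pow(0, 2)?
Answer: 0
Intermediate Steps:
g = 0
C = 2
Function('D')(E) = 0
Pow(Function('D')(Mul(-5, Add(6, Pow(Add(Pow(Add(2, 4), -1), C), 2)))), 2) = Pow(0, 2) = 0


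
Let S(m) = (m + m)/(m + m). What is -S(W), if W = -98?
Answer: -1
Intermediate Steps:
S(m) = 1 (S(m) = (2*m)/((2*m)) = (2*m)*(1/(2*m)) = 1)
-S(W) = -1*1 = -1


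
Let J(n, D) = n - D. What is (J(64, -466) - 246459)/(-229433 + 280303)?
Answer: -245929/50870 ≈ -4.8345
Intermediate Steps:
(J(64, -466) - 246459)/(-229433 + 280303) = ((64 - 1*(-466)) - 246459)/(-229433 + 280303) = ((64 + 466) - 246459)/50870 = (530 - 246459)*(1/50870) = -245929*1/50870 = -245929/50870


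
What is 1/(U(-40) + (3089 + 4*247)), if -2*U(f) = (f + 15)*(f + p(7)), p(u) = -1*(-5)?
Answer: 2/7279 ≈ 0.00027476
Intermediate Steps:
p(u) = 5
U(f) = -(5 + f)*(15 + f)/2 (U(f) = -(f + 15)*(f + 5)/2 = -(15 + f)*(5 + f)/2 = -(5 + f)*(15 + f)/2)
1/(U(-40) + (3089 + 4*247)) = 1/((-75/2 - 10*(-40) - ½*(-40)²) + (3089 + 4*247)) = 1/((-75/2 + 400 - ½*1600) + (3089 + 988)) = 1/((-75/2 + 400 - 800) + 4077) = 1/(-875/2 + 4077) = 1/(7279/2) = 2/7279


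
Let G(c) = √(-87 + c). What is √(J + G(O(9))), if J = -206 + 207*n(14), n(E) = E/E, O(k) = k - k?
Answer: √(1 + I*√87) ≈ 2.2782 + 2.0471*I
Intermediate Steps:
O(k) = 0
n(E) = 1
J = 1 (J = -206 + 207*1 = -206 + 207 = 1)
√(J + G(O(9))) = √(1 + √(-87 + 0)) = √(1 + √(-87)) = √(1 + I*√87)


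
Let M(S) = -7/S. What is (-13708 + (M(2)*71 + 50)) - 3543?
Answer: -34899/2 ≈ -17450.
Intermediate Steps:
(-13708 + (M(2)*71 + 50)) - 3543 = (-13708 + (-7/2*71 + 50)) - 3543 = (-13708 + (-497/2 + 50)) - 3543 = (-13708 - 397/2) - 3543 = -27813/2 - 3543 = -34899/2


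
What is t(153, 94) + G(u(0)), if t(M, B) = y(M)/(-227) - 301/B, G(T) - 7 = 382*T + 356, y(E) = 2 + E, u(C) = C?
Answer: 7662797/21338 ≈ 359.12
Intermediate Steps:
G(T) = 363 + 382*T (G(T) = 7 + (382*T + 356) = 7 + (356 + 382*T) = 363 + 382*T)
t(M, B) = -2/227 - 301/B - M/227 (t(M, B) = (2 + M)/(-227) - 301/B = (2 + M)*(-1/227) - 301/B = (-2/227 - M/227) - 301/B = -2/227 - 301/B - M/227)
t(153, 94) + G(u(0)) = (1/227)*(-68327 + 94*(-2 - 1*153))/94 + (363 + 382*0) = (1/227)*(1/94)*(-68327 + 94*(-2 - 153)) + (363 + 0) = (1/227)*(1/94)*(-68327 + 94*(-155)) + 363 = (1/227)*(1/94)*(-68327 - 14570) + 363 = (1/227)*(1/94)*(-82897) + 363 = -82897/21338 + 363 = 7662797/21338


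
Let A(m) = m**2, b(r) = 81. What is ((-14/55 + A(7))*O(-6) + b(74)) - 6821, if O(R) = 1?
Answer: -368019/55 ≈ -6691.3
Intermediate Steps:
((-14/55 + A(7))*O(-6) + b(74)) - 6821 = ((-14/55 + 7**2)*1 + 81) - 6821 = ((-14*1/55 + 49)*1 + 81) - 6821 = ((-14/55 + 49)*1 + 81) - 6821 = ((2681/55)*1 + 81) - 6821 = (2681/55 + 81) - 6821 = 7136/55 - 6821 = -368019/55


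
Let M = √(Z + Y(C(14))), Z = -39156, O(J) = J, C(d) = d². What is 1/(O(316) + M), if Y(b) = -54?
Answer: 158/69533 - I*√39210/139066 ≈ 0.0022723 - 0.0014239*I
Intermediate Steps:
M = I*√39210 (M = √(-39156 - 54) = √(-39210) = I*√39210 ≈ 198.02*I)
1/(O(316) + M) = 1/(316 + I*√39210)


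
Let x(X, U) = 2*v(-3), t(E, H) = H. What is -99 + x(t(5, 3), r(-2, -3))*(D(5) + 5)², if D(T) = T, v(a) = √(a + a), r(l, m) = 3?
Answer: -99 + 200*I*√6 ≈ -99.0 + 489.9*I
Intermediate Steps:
v(a) = √2*√a (v(a) = √(2*a) = √2*√a)
x(X, U) = 2*I*√6 (x(X, U) = 2*(√2*√(-3)) = 2*(√2*(I*√3)) = 2*(I*√6) = 2*I*√6)
-99 + x(t(5, 3), r(-2, -3))*(D(5) + 5)² = -99 + (2*I*√6)*(5 + 5)² = -99 + (2*I*√6)*10² = -99 + (2*I*√6)*100 = -99 + 200*I*√6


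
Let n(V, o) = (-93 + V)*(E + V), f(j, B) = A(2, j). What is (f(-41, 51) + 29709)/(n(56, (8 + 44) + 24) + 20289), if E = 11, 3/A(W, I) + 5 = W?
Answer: 14854/8905 ≈ 1.6681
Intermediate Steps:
A(W, I) = 3/(-5 + W)
f(j, B) = -1 (f(j, B) = 3/(-5 + 2) = 3/(-3) = 3*(-⅓) = -1)
n(V, o) = (-93 + V)*(11 + V)
(f(-41, 51) + 29709)/(n(56, (8 + 44) + 24) + 20289) = (-1 + 29709)/((-1023 + 56² - 82*56) + 20289) = 29708/((-1023 + 3136 - 4592) + 20289) = 29708/(-2479 + 20289) = 29708/17810 = 29708*(1/17810) = 14854/8905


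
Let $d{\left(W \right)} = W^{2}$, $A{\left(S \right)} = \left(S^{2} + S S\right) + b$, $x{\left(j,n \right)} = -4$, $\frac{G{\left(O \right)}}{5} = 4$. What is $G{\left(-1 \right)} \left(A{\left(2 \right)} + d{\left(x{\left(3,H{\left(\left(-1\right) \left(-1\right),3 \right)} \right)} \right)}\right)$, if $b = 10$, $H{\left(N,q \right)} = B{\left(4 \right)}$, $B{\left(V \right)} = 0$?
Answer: $680$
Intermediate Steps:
$H{\left(N,q \right)} = 0$
$G{\left(O \right)} = 20$ ($G{\left(O \right)} = 5 \cdot 4 = 20$)
$A{\left(S \right)} = 10 + 2 S^{2}$ ($A{\left(S \right)} = \left(S^{2} + S S\right) + 10 = \left(S^{2} + S^{2}\right) + 10 = 2 S^{2} + 10 = 10 + 2 S^{2}$)
$G{\left(-1 \right)} \left(A{\left(2 \right)} + d{\left(x{\left(3,H{\left(\left(-1\right) \left(-1\right),3 \right)} \right)} \right)}\right) = 20 \left(\left(10 + 2 \cdot 2^{2}\right) + \left(-4\right)^{2}\right) = 20 \left(\left(10 + 2 \cdot 4\right) + 16\right) = 20 \left(\left(10 + 8\right) + 16\right) = 20 \left(18 + 16\right) = 20 \cdot 34 = 680$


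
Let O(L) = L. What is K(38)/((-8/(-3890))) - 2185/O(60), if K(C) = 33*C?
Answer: 7316653/12 ≈ 6.0972e+5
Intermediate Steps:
K(38)/((-8/(-3890))) - 2185/O(60) = (33*38)/((-8/(-3890))) - 2185/60 = 1254/((-8*(-1/3890))) - 2185*1/60 = 1254/(4/1945) - 437/12 = 1254*(1945/4) - 437/12 = 1219515/2 - 437/12 = 7316653/12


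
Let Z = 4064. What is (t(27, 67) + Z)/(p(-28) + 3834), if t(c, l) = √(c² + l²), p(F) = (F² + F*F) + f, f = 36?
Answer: 2032/2719 + √5218/5438 ≈ 0.76062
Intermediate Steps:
p(F) = 36 + 2*F² (p(F) = (F² + F*F) + 36 = (F² + F²) + 36 = 2*F² + 36 = 36 + 2*F²)
(t(27, 67) + Z)/(p(-28) + 3834) = (√(27² + 67²) + 4064)/((36 + 2*(-28)²) + 3834) = (√(729 + 4489) + 4064)/((36 + 2*784) + 3834) = (√5218 + 4064)/((36 + 1568) + 3834) = (4064 + √5218)/(1604 + 3834) = (4064 + √5218)/5438 = (4064 + √5218)*(1/5438) = 2032/2719 + √5218/5438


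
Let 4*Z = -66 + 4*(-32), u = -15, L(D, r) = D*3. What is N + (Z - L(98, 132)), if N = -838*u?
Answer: 24455/2 ≈ 12228.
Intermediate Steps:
L(D, r) = 3*D
Z = -97/2 (Z = (-66 + 4*(-32))/4 = (-66 - 128)/4 = (¼)*(-194) = -97/2 ≈ -48.500)
N = 12570 (N = -838*(-15) = 12570)
N + (Z - L(98, 132)) = 12570 + (-97/2 - 3*98) = 12570 + (-97/2 - 1*294) = 12570 + (-97/2 - 294) = 12570 - 685/2 = 24455/2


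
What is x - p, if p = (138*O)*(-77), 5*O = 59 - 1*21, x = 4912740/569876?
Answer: 57533413497/712345 ≈ 80766.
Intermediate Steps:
x = 1228185/142469 (x = 4912740*(1/569876) = 1228185/142469 ≈ 8.6207)
O = 38/5 (O = (59 - 1*21)/5 = (59 - 21)/5 = (1/5)*38 = 38/5 ≈ 7.6000)
p = -403788/5 (p = (138*(38/5))*(-77) = (5244/5)*(-77) = -403788/5 ≈ -80758.)
x - p = 1228185/142469 - 1*(-403788/5) = 1228185/142469 + 403788/5 = 57533413497/712345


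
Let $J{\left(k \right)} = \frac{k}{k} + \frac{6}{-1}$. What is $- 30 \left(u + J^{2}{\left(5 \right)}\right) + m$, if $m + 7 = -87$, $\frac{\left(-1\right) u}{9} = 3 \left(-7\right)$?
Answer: $-6514$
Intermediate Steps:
$u = 189$ ($u = - 9 \cdot 3 \left(-7\right) = \left(-9\right) \left(-21\right) = 189$)
$J{\left(k \right)} = -5$ ($J{\left(k \right)} = 1 + 6 \left(-1\right) = 1 - 6 = -5$)
$m = -94$ ($m = -7 - 87 = -94$)
$- 30 \left(u + J^{2}{\left(5 \right)}\right) + m = - 30 \left(189 + \left(-5\right)^{2}\right) - 94 = - 30 \left(189 + 25\right) - 94 = \left(-30\right) 214 - 94 = -6420 - 94 = -6514$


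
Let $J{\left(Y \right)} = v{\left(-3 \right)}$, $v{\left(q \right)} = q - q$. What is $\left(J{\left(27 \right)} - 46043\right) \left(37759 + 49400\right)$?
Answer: $-4013061837$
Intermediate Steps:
$v{\left(q \right)} = 0$
$J{\left(Y \right)} = 0$
$\left(J{\left(27 \right)} - 46043\right) \left(37759 + 49400\right) = \left(0 - 46043\right) \left(37759 + 49400\right) = \left(-46043\right) 87159 = -4013061837$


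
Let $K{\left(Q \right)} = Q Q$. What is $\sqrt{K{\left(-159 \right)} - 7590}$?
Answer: $\sqrt{17691} \approx 133.01$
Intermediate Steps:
$K{\left(Q \right)} = Q^{2}$
$\sqrt{K{\left(-159 \right)} - 7590} = \sqrt{\left(-159\right)^{2} - 7590} = \sqrt{25281 - 7590} = \sqrt{17691}$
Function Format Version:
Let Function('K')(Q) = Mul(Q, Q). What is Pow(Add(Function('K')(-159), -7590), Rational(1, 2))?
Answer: Pow(17691, Rational(1, 2)) ≈ 133.01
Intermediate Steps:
Function('K')(Q) = Pow(Q, 2)
Pow(Add(Function('K')(-159), -7590), Rational(1, 2)) = Pow(Add(Pow(-159, 2), -7590), Rational(1, 2)) = Pow(Add(25281, -7590), Rational(1, 2)) = Pow(17691, Rational(1, 2))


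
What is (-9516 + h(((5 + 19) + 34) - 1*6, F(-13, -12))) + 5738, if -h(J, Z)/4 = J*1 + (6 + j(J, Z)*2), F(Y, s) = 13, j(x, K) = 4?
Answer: -4042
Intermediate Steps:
h(J, Z) = -56 - 4*J (h(J, Z) = -4*(J*1 + (6 + 4*2)) = -4*(J + (6 + 8)) = -4*(J + 14) = -4*(14 + J) = -56 - 4*J)
(-9516 + h(((5 + 19) + 34) - 1*6, F(-13, -12))) + 5738 = (-9516 + (-56 - 4*(((5 + 19) + 34) - 1*6))) + 5738 = (-9516 + (-56 - 4*((24 + 34) - 6))) + 5738 = (-9516 + (-56 - 4*(58 - 6))) + 5738 = (-9516 + (-56 - 4*52)) + 5738 = (-9516 + (-56 - 208)) + 5738 = (-9516 - 264) + 5738 = -9780 + 5738 = -4042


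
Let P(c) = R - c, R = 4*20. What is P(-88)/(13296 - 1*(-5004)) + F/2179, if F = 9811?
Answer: 14992281/3322975 ≈ 4.5117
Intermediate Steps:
R = 80
P(c) = 80 - c
P(-88)/(13296 - 1*(-5004)) + F/2179 = (80 - 1*(-88))/(13296 - 1*(-5004)) + 9811/2179 = (80 + 88)/(13296 + 5004) + 9811*(1/2179) = 168/18300 + 9811/2179 = 168*(1/18300) + 9811/2179 = 14/1525 + 9811/2179 = 14992281/3322975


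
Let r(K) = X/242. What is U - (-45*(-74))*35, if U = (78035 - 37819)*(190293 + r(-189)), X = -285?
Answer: 84179253138/11 ≈ 7.6527e+9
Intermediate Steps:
r(K) = -285/242
U = 84180535188/11 (U = (78035 - 37819)*(190293 - 285/242) = 40216*(46050621/242) = 84180535188/11 ≈ 7.6528e+9)
U - (-45*(-74))*35 = 84180535188/11 - (-45*(-74))*35 = 84180535188/11 - 3330*35 = 84180535188/11 - 1*116550 = 84180535188/11 - 116550 = 84179253138/11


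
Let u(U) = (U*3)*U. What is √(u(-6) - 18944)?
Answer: 2*I*√4709 ≈ 137.24*I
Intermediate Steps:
u(U) = 3*U² (u(U) = (3*U)*U = 3*U²)
√(u(-6) - 18944) = √(3*(-6)² - 18944) = √(3*36 - 18944) = √(108 - 18944) = √(-18836) = 2*I*√4709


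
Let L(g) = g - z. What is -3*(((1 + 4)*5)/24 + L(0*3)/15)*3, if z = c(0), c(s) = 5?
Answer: -51/8 ≈ -6.3750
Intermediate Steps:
z = 5
L(g) = -5 + g (L(g) = g - 1*5 = g - 5 = -5 + g)
-3*(((1 + 4)*5)/24 + L(0*3)/15)*3 = -3*(((1 + 4)*5)/24 + (-5 + 0*3)/15)*3 = -3*((5*5)*(1/24) + (-5 + 0)*(1/15))*3 = -3*(25*(1/24) - 5*1/15)*3 = -3*(25/24 - ⅓)*3 = -3*17/24*3 = -17/8*3 = -51/8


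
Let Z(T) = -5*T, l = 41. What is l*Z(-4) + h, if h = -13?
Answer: 807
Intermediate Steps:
l*Z(-4) + h = 41*(-5*(-4)) - 13 = 41*20 - 13 = 820 - 13 = 807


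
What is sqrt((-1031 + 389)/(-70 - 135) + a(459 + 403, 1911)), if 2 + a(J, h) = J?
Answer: sqrt(36273110)/205 ≈ 29.379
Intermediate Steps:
a(J, h) = -2 + J
sqrt((-1031 + 389)/(-70 - 135) + a(459 + 403, 1911)) = sqrt((-1031 + 389)/(-70 - 135) + (-2 + (459 + 403))) = sqrt(-642/(-205) + (-2 + 862)) = sqrt(-642*(-1/205) + 860) = sqrt(642/205 + 860) = sqrt(176942/205) = sqrt(36273110)/205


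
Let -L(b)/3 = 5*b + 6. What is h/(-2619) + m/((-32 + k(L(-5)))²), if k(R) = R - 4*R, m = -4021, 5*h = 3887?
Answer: -212834378/539631855 ≈ -0.39441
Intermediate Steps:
L(b) = -18 - 15*b (L(b) = -3*(5*b + 6) = -3*(6 + 5*b) = -18 - 15*b)
h = 3887/5 (h = (⅕)*3887 = 3887/5 ≈ 777.40)
k(R) = -3*R
h/(-2619) + m/((-32 + k(L(-5)))²) = (3887/5)/(-2619) - 4021/(-32 - 3*(-18 - 15*(-5)))² = (3887/5)*(-1/2619) - 4021/(-32 - 3*(-18 + 75))² = -3887/13095 - 4021/(-32 - 3*57)² = -3887/13095 - 4021/(-32 - 171)² = -3887/13095 - 4021/((-203)²) = -3887/13095 - 4021/41209 = -212834378/539631855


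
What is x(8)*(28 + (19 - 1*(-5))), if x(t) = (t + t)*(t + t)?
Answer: 13312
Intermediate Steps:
x(t) = 4*t**2 (x(t) = (2*t)*(2*t) = 4*t**2)
x(8)*(28 + (19 - 1*(-5))) = (4*8**2)*(28 + (19 - 1*(-5))) = (4*64)*(28 + (19 + 5)) = 256*(28 + 24) = 256*52 = 13312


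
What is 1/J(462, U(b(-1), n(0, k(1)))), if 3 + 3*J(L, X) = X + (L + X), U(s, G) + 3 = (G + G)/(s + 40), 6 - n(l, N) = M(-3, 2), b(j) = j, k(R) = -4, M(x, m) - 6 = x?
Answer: 39/5893 ≈ 0.0066180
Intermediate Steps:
M(x, m) = 6 + x
n(l, N) = 3 (n(l, N) = 6 - (6 - 3) = 6 - 1*3 = 6 - 3 = 3)
U(s, G) = -3 + 2*G/(40 + s) (U(s, G) = -3 + (G + G)/(s + 40) = -3 + (2*G)/(40 + s) = -3 + 2*G/(40 + s))
J(L, X) = -1 + L/3 + 2*X/3 (J(L, X) = -1 + (X + (L + X))/3 = -1 + (L + 2*X)/3 = -1 + (L/3 + 2*X/3) = -1 + L/3 + 2*X/3)
1/J(462, U(b(-1), n(0, k(1)))) = 1/(-1 + (⅓)*462 + 2*((-120 - 3*(-1) + 2*3)/(40 - 1))/3) = 1/(-1 + 154 + 2*((-120 + 3 + 6)/39)/3) = 1/(-1 + 154 + 2*((1/39)*(-111))/3) = 1/(-1 + 154 + (⅔)*(-37/13)) = 1/(-1 + 154 - 74/39) = 1/(5893/39) = 39/5893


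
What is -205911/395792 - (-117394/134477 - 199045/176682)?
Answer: 632320943488771/427449338816304 ≈ 1.4793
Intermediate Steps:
-205911/395792 - (-117394/134477 - 199045/176682) = -205911*1/395792 - (-117394*1/134477 - 199045*1/176682) = -205911/395792 - (-117394/134477 - 18095/16062) = -205911/395792 - 1*(-4318943743/2159969574) = -205911/395792 + 4318943743/2159969574 = 632320943488771/427449338816304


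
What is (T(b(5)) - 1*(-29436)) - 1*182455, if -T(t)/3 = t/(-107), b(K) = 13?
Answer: -16372994/107 ≈ -1.5302e+5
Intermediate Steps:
T(t) = 3*t/107 (T(t) = -3*t/(-107) = -3*t*(-1)/107 = -(-3)*t/107 = 3*t/107)
(T(b(5)) - 1*(-29436)) - 1*182455 = ((3/107)*13 - 1*(-29436)) - 1*182455 = (39/107 + 29436) - 182455 = 3149691/107 - 182455 = -16372994/107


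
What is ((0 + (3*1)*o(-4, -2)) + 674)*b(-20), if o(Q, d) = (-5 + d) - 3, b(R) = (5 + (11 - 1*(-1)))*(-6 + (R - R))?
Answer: -65688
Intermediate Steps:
b(R) = -102 (b(R) = (5 + (11 + 1))*(-6 + 0) = (5 + 12)*(-6) = 17*(-6) = -102)
o(Q, d) = -8 + d
((0 + (3*1)*o(-4, -2)) + 674)*b(-20) = ((0 + (3*1)*(-8 - 2)) + 674)*(-102) = ((0 + 3*(-10)) + 674)*(-102) = ((0 - 30) + 674)*(-102) = (-30 + 674)*(-102) = 644*(-102) = -65688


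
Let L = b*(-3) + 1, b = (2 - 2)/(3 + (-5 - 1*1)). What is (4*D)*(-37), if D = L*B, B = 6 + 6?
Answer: -1776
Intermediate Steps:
b = 0 (b = 0/(3 + (-5 - 1)) = 0/(3 - 6) = 0/(-3) = 0*(-⅓) = 0)
L = 1 (L = 0*(-3) + 1 = 0 + 1 = 1)
B = 12
D = 12 (D = 1*12 = 12)
(4*D)*(-37) = (4*12)*(-37) = 48*(-37) = -1776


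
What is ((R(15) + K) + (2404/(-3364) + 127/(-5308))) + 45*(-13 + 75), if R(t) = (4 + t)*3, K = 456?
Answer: 14741387569/4464028 ≈ 3302.3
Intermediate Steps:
R(t) = 12 + 3*t
((R(15) + K) + (2404/(-3364) + 127/(-5308))) + 45*(-13 + 75) = (((12 + 3*15) + 456) + (2404/(-3364) + 127/(-5308))) + 45*(-13 + 75) = (((12 + 45) + 456) + (2404*(-1/3364) + 127*(-1/5308))) + 45*62 = ((57 + 456) + (-601/841 - 127/5308)) + 2790 = (513 - 3296915/4464028) + 2790 = 2286749449/4464028 + 2790 = 14741387569/4464028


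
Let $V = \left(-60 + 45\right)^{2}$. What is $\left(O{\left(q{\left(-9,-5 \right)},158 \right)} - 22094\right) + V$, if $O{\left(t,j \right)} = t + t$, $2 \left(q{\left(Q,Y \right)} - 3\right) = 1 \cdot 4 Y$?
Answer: $-21883$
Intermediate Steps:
$q{\left(Q,Y \right)} = 3 + 2 Y$ ($q{\left(Q,Y \right)} = 3 + \frac{1 \cdot 4 Y}{2} = 3 + \frac{4 Y}{2} = 3 + 2 Y$)
$O{\left(t,j \right)} = 2 t$
$V = 225$ ($V = \left(-15\right)^{2} = 225$)
$\left(O{\left(q{\left(-9,-5 \right)},158 \right)} - 22094\right) + V = \left(2 \left(3 + 2 \left(-5\right)\right) - 22094\right) + 225 = \left(2 \left(3 - 10\right) - 22094\right) + 225 = \left(2 \left(-7\right) - 22094\right) + 225 = \left(-14 - 22094\right) + 225 = -22108 + 225 = -21883$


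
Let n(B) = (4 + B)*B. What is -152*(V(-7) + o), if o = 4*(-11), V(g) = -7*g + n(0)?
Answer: -760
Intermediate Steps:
n(B) = B*(4 + B)
V(g) = -7*g (V(g) = -7*g + 0*(4 + 0) = -7*g + 0*4 = -7*g + 0 = -7*g)
o = -44
-152*(V(-7) + o) = -152*(-7*(-7) - 44) = -152*(49 - 44) = -152*5 = -760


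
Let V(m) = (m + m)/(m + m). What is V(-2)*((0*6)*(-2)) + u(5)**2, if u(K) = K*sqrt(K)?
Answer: 125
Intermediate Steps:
u(K) = K**(3/2)
V(m) = 1 (V(m) = (2*m)/((2*m)) = (2*m)*(1/(2*m)) = 1)
V(-2)*((0*6)*(-2)) + u(5)**2 = 1*((0*6)*(-2)) + (5**(3/2))**2 = 1*(0*(-2)) + (5*sqrt(5))**2 = 1*0 + 125 = 0 + 125 = 125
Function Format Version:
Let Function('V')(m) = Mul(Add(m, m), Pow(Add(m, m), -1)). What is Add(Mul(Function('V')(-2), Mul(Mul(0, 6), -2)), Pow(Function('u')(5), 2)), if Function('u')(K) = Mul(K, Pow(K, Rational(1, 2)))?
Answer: 125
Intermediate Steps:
Function('u')(K) = Pow(K, Rational(3, 2))
Function('V')(m) = 1 (Function('V')(m) = Mul(Mul(2, m), Pow(Mul(2, m), -1)) = Mul(Mul(2, m), Mul(Rational(1, 2), Pow(m, -1))) = 1)
Add(Mul(Function('V')(-2), Mul(Mul(0, 6), -2)), Pow(Function('u')(5), 2)) = Add(Mul(1, Mul(Mul(0, 6), -2)), Pow(Pow(5, Rational(3, 2)), 2)) = Add(Mul(1, Mul(0, -2)), Pow(Mul(5, Pow(5, Rational(1, 2))), 2)) = Add(Mul(1, 0), 125) = Add(0, 125) = 125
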